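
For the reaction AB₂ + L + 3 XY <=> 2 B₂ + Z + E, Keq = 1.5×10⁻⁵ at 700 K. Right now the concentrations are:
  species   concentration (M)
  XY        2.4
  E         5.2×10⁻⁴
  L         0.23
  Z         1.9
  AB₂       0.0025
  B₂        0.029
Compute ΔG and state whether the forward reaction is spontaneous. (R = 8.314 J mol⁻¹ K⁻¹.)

ΔG = 11.3 kJ/mol; the forward reaction is non-spontaneous

Q = [B₂]²·[Z]·[E] / ([AB₂]·[L]·[XY]³) = (0.029)²·(1.9)·(5.2×10⁻⁴) / ((0.0025)·(0.23)·(2.4)³) = 1.05×10⁻⁴
ΔG = RT ln(Q/Keq) = (8.314 J mol⁻¹ K⁻¹)(700 K) × ln(1.05×10⁻⁴/1.5×10⁻⁵)
   = (5.820 kJ/mol)(1.946) = 11.3 kJ/mol
ΔG > 0, so the forward reaction is non-spontaneous (proceeds in reverse).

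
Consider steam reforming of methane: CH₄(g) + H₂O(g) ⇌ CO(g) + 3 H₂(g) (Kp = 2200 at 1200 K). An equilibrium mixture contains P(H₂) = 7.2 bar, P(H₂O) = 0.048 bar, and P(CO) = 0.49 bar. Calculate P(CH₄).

P(CH₄) = 1.7 bar

At equilibrium, Kp = P(CO)·P(H₂)³ / (P(CH₄)·P(H₂O)) = 2200.
(0.49)·(7.2)³ / ((P(CH₄))·(0.048)) = 2200
P(CH₄) = 1.73 = 1.7 bar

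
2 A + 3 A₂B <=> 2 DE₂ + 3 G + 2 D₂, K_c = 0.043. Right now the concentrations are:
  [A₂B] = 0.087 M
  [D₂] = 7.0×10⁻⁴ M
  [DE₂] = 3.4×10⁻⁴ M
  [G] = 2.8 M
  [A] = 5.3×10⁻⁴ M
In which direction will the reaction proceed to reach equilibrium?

Q_c = [DE₂]²·[G]³·[D₂]² / ([A]²·[A₂B]³) = (3.4×10⁻⁴)²·(2.8)³·(7.0×10⁻⁴)² / ((5.3×10⁻⁴)²·(0.087)³) = 0.0067
Q_c = 0.0067 < K_c = 0.043, so the forward reaction proceeds.

toward products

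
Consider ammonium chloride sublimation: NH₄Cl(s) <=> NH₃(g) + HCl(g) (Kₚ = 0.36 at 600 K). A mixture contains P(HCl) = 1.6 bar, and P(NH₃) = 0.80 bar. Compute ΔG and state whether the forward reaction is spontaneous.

ΔG = 6.33 kJ/mol; the forward reaction is non-spontaneous

(NH₄Cl is a pure solid — omitted from Qₚ.)
Qₚ = P(NH₃)·P(HCl) = (0.80)·(1.6) = 1.28
ΔG = RT ln(Qₚ/Kₚ) = (8.314 J mol⁻¹ K⁻¹)(600 K) × ln(1.28/0.36)
   = (4.988 kJ/mol)(1.269) = 6.33 kJ/mol
ΔG > 0, so the forward reaction is non-spontaneous (proceeds in reverse).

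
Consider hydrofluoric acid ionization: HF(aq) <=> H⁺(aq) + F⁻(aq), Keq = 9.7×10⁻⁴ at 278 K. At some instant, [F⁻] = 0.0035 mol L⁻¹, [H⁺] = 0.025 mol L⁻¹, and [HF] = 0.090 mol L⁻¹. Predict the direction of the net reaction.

Q = [H⁺]·[F⁻] / [HF] = (0.025)·(0.0035) / (0.090) = 9.7×10⁻⁴
Q = 9.7×10⁻⁴ = Keq, so the system is already at equilibrium.

no net change (already at equilibrium)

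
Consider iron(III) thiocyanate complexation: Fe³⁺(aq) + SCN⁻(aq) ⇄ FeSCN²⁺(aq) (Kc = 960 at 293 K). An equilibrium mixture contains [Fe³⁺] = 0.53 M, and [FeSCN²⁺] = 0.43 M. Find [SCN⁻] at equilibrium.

At equilibrium, Kc = [FeSCN²⁺] / ([Fe³⁺]·[SCN⁻]) = 960.
(0.43) / ((0.53)·([SCN⁻])) = 960
[SCN⁻] = 8.45×10⁻⁴ = 8.5×10⁻⁴ M

[SCN⁻] = 8.5×10⁻⁴ M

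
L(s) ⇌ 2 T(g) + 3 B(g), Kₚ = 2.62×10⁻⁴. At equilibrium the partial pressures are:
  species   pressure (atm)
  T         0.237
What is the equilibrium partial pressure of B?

(L is a pure solid — omitted from Kₚ.)
At equilibrium, Kₚ = P(T)²·P(B)³ = 2.62×10⁻⁴.
(0.237)²·(P(B))³ = 2.62×10⁻⁴
P(B)³ = 0.00466 ⇒ P(B) = 0.167 atm

P(B) = 0.167 atm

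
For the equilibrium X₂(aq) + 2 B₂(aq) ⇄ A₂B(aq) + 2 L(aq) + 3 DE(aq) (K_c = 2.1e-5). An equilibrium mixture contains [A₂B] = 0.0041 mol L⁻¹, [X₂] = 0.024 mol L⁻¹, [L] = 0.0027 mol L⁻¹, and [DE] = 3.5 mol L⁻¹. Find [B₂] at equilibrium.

[B₂] = 1.6 mol L⁻¹

At equilibrium, K_c = [A₂B]·[L]²·[DE]³ / ([X₂]·[B₂]²) = 2.1e-5.
(0.0041)·(0.0027)²·(3.5)³ / ((0.024)·([B₂])²) = 2.1e-5
[B₂]² = 2.54 ⇒ [B₂] = 1.6 mol L⁻¹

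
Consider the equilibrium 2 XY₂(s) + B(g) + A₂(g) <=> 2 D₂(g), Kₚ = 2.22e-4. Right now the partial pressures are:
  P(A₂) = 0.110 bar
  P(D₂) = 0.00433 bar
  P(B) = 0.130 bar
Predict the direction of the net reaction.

(XY₂ is a pure solid — omitted from Qₚ.)
Qₚ = P(D₂)² / (P(B)·P(A₂)) = (0.00433)² / ((0.130)·(0.110)) = 0.00131
Qₚ = 0.00131 > Kₚ = 2.22e-4, so the reverse reaction proceeds.

reverse (toward reactants)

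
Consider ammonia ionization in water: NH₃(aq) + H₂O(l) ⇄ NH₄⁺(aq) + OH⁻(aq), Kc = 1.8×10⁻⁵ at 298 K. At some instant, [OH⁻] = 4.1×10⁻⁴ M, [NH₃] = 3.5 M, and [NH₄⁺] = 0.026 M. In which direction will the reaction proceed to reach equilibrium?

toward products

(H₂O is a pure liquid — omitted from Qc.)
Qc = [NH₄⁺]·[OH⁻] / [NH₃] = (0.026)·(4.1×10⁻⁴) / (3.5) = 3.0×10⁻⁶
Qc = 3.0×10⁻⁶ < Kc = 1.8×10⁻⁵, so the forward reaction proceeds.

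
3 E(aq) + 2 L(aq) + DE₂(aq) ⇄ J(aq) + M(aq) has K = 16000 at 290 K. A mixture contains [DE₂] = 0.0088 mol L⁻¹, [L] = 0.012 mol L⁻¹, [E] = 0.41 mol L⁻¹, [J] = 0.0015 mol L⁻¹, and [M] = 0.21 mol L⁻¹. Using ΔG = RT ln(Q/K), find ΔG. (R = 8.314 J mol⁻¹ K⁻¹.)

Q = [J]·[M] / ([E]³·[L]²·[DE₂]) = (0.0015)·(0.21) / ((0.41)³·(0.012)²·(0.0088)) = 3610
ΔG = RT ln(Q/K) = (8.314 J mol⁻¹ K⁻¹)(290 K) × ln(3610/16000)
   = (2.411 kJ/mol)(-1.489) = -3.59 kJ/mol
ΔG < 0, so the forward reaction is spontaneous (proceeds forward).

ΔG = -3.59 kJ/mol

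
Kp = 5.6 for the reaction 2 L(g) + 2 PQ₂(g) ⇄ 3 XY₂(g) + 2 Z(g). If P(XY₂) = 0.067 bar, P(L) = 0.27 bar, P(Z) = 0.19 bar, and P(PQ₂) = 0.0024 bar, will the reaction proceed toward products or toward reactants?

to the left

Qp = P(XY₂)³·P(Z)² / (P(L)²·P(PQ₂)²) = (0.067)³·(0.19)² / ((0.27)²·(0.0024)²) = 26
Qp = 26 > Kp = 5.6, so the reverse reaction proceeds.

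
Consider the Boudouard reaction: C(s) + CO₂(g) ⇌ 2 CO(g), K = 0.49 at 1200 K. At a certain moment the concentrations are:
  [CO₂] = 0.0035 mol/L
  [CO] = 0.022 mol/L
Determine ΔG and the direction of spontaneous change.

ΔG = -12.6 kJ/mol; the forward reaction is spontaneous

(C is a pure solid — omitted from Q.)
Q = [CO]² / [CO₂] = (0.022)² / (0.0035) = 0.138
ΔG = RT ln(Q/K) = (8.314 J mol⁻¹ K⁻¹)(1200 K) × ln(0.138/0.49)
   = (9.977 kJ/mol)(-1.267) = -12.6 kJ/mol
ΔG < 0, so the forward reaction is spontaneous (proceeds forward).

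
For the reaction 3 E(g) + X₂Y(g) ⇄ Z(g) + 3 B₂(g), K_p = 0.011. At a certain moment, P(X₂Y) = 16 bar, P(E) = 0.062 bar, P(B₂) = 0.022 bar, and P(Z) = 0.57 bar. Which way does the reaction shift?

forward (toward products)

Q_p = P(Z)·P(B₂)³ / (P(E)³·P(X₂Y)) = (0.57)·(0.022)³ / ((0.062)³·(16)) = 0.0016
Q_p = 0.0016 < K_p = 0.011, so the forward reaction proceeds.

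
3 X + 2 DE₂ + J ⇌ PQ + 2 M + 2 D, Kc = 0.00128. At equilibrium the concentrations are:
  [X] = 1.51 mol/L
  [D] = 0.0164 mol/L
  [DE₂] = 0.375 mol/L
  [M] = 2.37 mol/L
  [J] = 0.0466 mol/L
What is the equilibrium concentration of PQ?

At equilibrium, Kc = [PQ]·[M]²·[D]² / ([X]³·[DE₂]²·[J]) = 0.00128.
([PQ])·(2.37)²·(0.0164)² / ((1.51)³·(0.375)²·(0.0466)) = 0.00128
[PQ] = 0.0191 mol/L

[PQ] = 0.0191 mol/L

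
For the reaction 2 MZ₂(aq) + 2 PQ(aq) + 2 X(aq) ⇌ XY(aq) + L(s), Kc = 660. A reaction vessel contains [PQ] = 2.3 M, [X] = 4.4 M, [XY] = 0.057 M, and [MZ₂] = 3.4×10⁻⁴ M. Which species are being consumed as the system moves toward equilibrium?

XY, L (products)

(L is a pure solid — omitted from Qc.)
Qc = [XY] / ([MZ₂]²·[PQ]²·[X]²) = (0.057) / ((3.4×10⁻⁴)²·(2.3)²·(4.4)²) = 4800
Qc = 4800 > Kc = 660: net reverse reaction.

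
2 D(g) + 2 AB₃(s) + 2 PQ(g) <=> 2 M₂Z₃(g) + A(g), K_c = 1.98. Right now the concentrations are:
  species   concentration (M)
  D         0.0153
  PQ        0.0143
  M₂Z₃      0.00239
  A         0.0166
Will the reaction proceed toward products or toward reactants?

neither direction; the system is at equilibrium

(AB₃ is a pure solid — omitted from Q_c.)
Q_c = [M₂Z₃]²·[A] / ([D]²·[PQ]²) = (0.00239)²·(0.0166) / ((0.0153)²·(0.0143)²) = 1.98
Q_c = 1.98 = K_c, so the system is already at equilibrium.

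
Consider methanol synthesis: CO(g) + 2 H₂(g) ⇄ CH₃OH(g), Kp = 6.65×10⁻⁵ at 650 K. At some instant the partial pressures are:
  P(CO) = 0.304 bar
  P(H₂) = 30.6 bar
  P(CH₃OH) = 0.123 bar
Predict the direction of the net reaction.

to the left

Qp = P(CH₃OH) / (P(CO)·P(H₂)²) = (0.123) / ((0.304)·(30.6)²) = 4.32×10⁻⁴
Qp = 4.32×10⁻⁴ > Kp = 6.65×10⁻⁵, so the reverse reaction proceeds.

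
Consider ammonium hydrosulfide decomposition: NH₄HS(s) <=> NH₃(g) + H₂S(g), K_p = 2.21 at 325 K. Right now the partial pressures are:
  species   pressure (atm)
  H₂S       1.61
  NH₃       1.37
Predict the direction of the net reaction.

at equilibrium

(NH₄HS is a pure solid — omitted from Q_p.)
Q_p = P(NH₃)·P(H₂S) = (1.37)·(1.61) = 2.21
Q_p = 2.21 = K_p, so the system is already at equilibrium.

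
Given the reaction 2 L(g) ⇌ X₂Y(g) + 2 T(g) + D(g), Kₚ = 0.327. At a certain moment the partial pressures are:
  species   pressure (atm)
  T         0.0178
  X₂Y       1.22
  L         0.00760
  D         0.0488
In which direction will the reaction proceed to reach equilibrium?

Qₚ = P(X₂Y)·P(T)²·P(D) / P(L)² = (1.22)·(0.0178)²·(0.0488) / (0.00760)² = 0.327
Qₚ = 0.327 = Kₚ, so the system is already at equilibrium.

at equilibrium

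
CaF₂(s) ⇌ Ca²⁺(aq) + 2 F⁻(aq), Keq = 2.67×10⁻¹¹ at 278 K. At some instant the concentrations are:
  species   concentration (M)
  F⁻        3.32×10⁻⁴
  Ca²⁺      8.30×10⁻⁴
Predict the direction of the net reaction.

to the left

(CaF₂ is a pure solid — omitted from Q.)
Q = [Ca²⁺]·[F⁻]² = (8.30×10⁻⁴)·(3.32×10⁻⁴)² = 9.15×10⁻¹¹
Q = 9.15×10⁻¹¹ > Keq = 2.67×10⁻¹¹, so the reverse reaction proceeds.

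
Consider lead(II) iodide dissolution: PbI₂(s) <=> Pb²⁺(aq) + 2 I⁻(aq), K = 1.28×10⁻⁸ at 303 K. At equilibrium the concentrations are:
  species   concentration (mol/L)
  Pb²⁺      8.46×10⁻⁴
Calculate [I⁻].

(PbI₂ is a pure solid — omitted from K.)
At equilibrium, K = [Pb²⁺]·[I⁻]² = 1.28×10⁻⁸.
(8.46×10⁻⁴)·([I⁻])² = 1.28×10⁻⁸
[I⁻]² = 1.51×10⁻⁵ ⇒ [I⁻] = 0.00389 mol/L

[I⁻] = 0.00389 mol/L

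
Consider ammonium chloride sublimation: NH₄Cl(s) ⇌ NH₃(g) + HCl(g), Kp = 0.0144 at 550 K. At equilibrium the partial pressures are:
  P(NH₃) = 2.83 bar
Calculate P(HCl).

(NH₄Cl is a pure solid — omitted from Kp.)
At equilibrium, Kp = P(NH₃)·P(HCl) = 0.0144.
(2.83)·(P(HCl)) = 0.0144
P(HCl) = 0.00509 bar

P(HCl) = 0.00509 bar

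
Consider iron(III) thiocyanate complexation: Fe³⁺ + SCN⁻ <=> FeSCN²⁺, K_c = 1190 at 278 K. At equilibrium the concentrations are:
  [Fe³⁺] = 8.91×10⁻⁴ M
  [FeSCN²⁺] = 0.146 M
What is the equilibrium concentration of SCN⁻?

At equilibrium, K_c = [FeSCN²⁺] / ([Fe³⁺]·[SCN⁻]) = 1190.
(0.146) / ((8.91×10⁻⁴)·([SCN⁻])) = 1190
[SCN⁻] = 0.138 M

[SCN⁻] = 0.138 M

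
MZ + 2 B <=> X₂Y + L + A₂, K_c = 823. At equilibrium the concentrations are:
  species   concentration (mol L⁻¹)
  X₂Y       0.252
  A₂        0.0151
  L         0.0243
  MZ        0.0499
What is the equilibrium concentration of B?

At equilibrium, K_c = [X₂Y]·[L]·[A₂] / ([MZ]·[B]²) = 823.
(0.252)·(0.0243)·(0.0151) / ((0.0499)·([B])²) = 823
[B]² = 2.25×10⁻⁶ ⇒ [B] = 0.00150 mol L⁻¹

[B] = 0.00150 mol L⁻¹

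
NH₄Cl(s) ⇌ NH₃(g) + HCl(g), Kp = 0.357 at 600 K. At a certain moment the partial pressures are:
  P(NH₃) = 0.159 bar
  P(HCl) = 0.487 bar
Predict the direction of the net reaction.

(NH₄Cl is a pure solid — omitted from Qp.)
Qp = P(NH₃)·P(HCl) = (0.159)·(0.487) = 0.0774
Qp = 0.0774 < Kp = 0.357, so the forward reaction proceeds.

forward (toward products)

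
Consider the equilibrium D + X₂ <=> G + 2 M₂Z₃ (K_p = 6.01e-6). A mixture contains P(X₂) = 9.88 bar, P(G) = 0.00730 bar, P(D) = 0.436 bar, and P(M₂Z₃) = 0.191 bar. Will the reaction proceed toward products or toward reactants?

reverse (toward reactants)

Q_p = P(G)·P(M₂Z₃)² / (P(D)·P(X₂)) = (0.00730)·(0.191)² / ((0.436)·(9.88)) = 6.18e-5
Q_p = 6.18e-5 > K_p = 6.01e-6, so the reverse reaction proceeds.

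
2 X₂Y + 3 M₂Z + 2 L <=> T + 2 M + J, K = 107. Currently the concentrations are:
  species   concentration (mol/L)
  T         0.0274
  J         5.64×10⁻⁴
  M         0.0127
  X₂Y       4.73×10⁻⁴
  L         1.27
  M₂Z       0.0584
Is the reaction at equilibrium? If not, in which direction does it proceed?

Q = [T]·[M]²·[J] / ([X₂Y]²·[M₂Z]³·[L]²) = (0.0274)·(0.0127)²·(5.64×10⁻⁴) / ((4.73×10⁻⁴)²·(0.0584)³·(1.27)²) = 34.7
Q = 34.7 < K = 107, so the forward reaction proceeds.

forward (toward products)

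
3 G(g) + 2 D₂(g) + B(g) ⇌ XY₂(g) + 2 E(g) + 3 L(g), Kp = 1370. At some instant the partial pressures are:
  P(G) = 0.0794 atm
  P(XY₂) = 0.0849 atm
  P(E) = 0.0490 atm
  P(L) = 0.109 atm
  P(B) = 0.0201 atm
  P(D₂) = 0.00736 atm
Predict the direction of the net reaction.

to the right

Qp = P(XY₂)·P(E)²·P(L)³ / (P(G)³·P(D₂)²·P(B)) = (0.0849)·(0.0490)²·(0.109)³ / ((0.0794)³·(0.00736)²·(0.0201)) = 484
Qp = 484 < Kp = 1370, so the forward reaction proceeds.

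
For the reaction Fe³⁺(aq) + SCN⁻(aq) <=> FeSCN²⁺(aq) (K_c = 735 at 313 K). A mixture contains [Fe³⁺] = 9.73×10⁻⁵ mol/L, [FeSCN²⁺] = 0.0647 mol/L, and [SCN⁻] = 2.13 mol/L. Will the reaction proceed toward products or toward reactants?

Q_c = [FeSCN²⁺] / ([Fe³⁺]·[SCN⁻]) = (0.0647) / ((9.73×10⁻⁵)·(2.13)) = 312
Q_c = 312 < K_c = 735, so the forward reaction proceeds.

in the forward direction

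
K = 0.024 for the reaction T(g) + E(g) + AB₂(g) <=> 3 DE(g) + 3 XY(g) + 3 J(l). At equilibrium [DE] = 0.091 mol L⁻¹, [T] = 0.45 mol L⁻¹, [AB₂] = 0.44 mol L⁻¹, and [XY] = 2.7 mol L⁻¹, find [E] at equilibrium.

(J is a pure liquid — omitted from K.)
At equilibrium, K = [DE]³·[XY]³ / ([T]·[E]·[AB₂]) = 0.024.
(0.091)³·(2.7)³ / ((0.45)·([E])·(0.44)) = 0.024
[E] = 3.12 = 3.1 mol L⁻¹

[E] = 3.1 mol L⁻¹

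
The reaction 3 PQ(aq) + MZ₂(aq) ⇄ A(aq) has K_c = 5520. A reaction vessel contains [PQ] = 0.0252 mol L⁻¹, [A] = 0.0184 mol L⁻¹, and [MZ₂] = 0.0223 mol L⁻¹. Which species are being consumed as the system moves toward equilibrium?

A (products)

Q_c = [A] / ([PQ]³·[MZ₂]) = (0.0184) / ((0.0252)³·(0.0223)) = 51600
Q_c = 51600 > K_c = 5520: net reverse reaction.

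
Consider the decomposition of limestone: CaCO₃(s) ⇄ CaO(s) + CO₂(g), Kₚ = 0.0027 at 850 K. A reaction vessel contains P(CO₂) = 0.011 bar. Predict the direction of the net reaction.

in the reverse direction

(CaCO₃, CaO are pure solids — omitted from Qₚ.)
Qₚ = P(CO₂) = 0.011
Qₚ = 0.011 > Kₚ = 0.0027, so the reverse reaction proceeds.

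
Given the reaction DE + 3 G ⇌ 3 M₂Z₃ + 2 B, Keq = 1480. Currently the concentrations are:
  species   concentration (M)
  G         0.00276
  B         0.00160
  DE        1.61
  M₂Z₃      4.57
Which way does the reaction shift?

toward reactants

Q = [M₂Z₃]³·[B]² / ([DE]·[G]³) = (4.57)³·(0.00160)² / ((1.61)·(0.00276)³) = 7220
Q = 7220 > Keq = 1480, so the reverse reaction proceeds.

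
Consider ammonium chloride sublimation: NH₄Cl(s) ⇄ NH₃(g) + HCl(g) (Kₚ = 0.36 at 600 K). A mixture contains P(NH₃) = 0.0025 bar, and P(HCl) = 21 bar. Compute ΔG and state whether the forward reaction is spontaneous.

ΔG = -9.60 kJ/mol; the forward reaction is spontaneous

(NH₄Cl is a pure solid — omitted from Qₚ.)
Qₚ = P(NH₃)·P(HCl) = (0.0025)·(21) = 0.0525
ΔG = RT ln(Qₚ/Kₚ) = (8.314 J mol⁻¹ K⁻¹)(600 K) × ln(0.0525/0.36)
   = (4.988 kJ/mol)(-1.925) = -9.60 kJ/mol
ΔG < 0, so the forward reaction is spontaneous (proceeds forward).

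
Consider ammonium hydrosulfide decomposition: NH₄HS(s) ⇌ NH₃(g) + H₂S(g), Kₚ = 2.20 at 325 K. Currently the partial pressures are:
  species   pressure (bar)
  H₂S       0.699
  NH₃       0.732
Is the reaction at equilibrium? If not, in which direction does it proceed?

(NH₄HS is a pure solid — omitted from Qₚ.)
Qₚ = P(NH₃)·P(H₂S) = (0.732)·(0.699) = 0.512
Qₚ = 0.512 < Kₚ = 2.20, so the forward reaction proceeds.

forward (toward products)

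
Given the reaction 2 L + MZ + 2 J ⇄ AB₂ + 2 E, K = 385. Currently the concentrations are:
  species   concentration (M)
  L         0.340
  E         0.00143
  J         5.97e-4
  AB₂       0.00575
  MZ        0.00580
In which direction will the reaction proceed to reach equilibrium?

Q = [AB₂]·[E]² / ([L]²·[MZ]·[J]²) = (0.00575)·(0.00143)² / ((0.340)²·(0.00580)·(5.97e-4)²) = 49.2
Q = 49.2 < K = 385, so the forward reaction proceeds.

to the right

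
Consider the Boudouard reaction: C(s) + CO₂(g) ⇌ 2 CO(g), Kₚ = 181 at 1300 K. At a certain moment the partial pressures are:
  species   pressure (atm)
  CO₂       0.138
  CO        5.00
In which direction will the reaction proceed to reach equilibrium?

at equilibrium

(C is a pure solid — omitted from Qₚ.)
Qₚ = P(CO)² / P(CO₂) = (5.00)² / (0.138) = 181
Qₚ = 181 = Kₚ, so the system is already at equilibrium.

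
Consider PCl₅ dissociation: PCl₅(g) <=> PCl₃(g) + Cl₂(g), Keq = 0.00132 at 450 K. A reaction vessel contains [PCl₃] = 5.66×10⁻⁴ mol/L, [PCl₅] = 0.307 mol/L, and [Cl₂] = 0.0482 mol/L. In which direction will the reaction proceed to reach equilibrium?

toward products

Q = [PCl₃]·[Cl₂] / [PCl₅] = (5.66×10⁻⁴)·(0.0482) / (0.307) = 8.89×10⁻⁵
Q = 8.89×10⁻⁵ < Keq = 0.00132, so the forward reaction proceeds.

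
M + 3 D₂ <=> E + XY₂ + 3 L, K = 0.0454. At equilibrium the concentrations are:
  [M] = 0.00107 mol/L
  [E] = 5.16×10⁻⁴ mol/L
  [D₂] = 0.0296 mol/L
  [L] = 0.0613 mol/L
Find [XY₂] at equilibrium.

[XY₂] = 0.0106 mol/L

At equilibrium, K = [E]·[XY₂]·[L]³ / ([M]·[D₂]³) = 0.0454.
(5.16×10⁻⁴)·([XY₂])·(0.0613)³ / ((0.00107)·(0.0296)³) = 0.0454
[XY₂] = 0.0106 mol/L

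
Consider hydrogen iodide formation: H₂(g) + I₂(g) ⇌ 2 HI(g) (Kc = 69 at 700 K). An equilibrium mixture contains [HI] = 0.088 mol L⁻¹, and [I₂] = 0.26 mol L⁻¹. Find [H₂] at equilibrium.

[H₂] = 4.3e-4 mol L⁻¹

At equilibrium, Kc = [HI]² / ([H₂]·[I₂]) = 69.
(0.088)² / (([H₂])·(0.26)) = 69
[H₂] = 4.32e-4 = 4.3e-4 mol L⁻¹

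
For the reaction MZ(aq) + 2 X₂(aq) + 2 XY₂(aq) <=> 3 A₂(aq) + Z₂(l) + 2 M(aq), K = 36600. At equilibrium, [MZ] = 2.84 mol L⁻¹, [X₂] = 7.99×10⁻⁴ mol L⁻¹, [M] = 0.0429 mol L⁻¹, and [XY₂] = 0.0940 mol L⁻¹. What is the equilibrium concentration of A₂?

[A₂] = 0.683 mol L⁻¹

(Z₂ is a pure liquid — omitted from K.)
At equilibrium, K = [A₂]³·[M]² / ([MZ]·[X₂]²·[XY₂]²) = 36600.
([A₂])³·(0.0429)² / ((2.84)·(7.99×10⁻⁴)²·(0.0940)²) = 36600
[A₂]³ = 0.319 ⇒ [A₂] = 0.683 mol L⁻¹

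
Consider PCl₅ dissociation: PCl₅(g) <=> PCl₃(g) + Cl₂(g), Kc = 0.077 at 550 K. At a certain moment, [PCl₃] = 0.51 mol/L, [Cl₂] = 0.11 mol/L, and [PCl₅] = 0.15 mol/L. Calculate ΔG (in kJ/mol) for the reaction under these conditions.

Qc = [PCl₃]·[Cl₂] / [PCl₅] = (0.51)·(0.11) / (0.15) = 0.374
ΔG = RT ln(Qc/Kc) = (8.314 J mol⁻¹ K⁻¹)(550 K) × ln(0.374/0.077)
   = (4.573 kJ/mol)(1.580) = 7.23 kJ/mol
ΔG > 0, so the forward reaction is non-spontaneous (proceeds in reverse).

ΔG = 7.23 kJ/mol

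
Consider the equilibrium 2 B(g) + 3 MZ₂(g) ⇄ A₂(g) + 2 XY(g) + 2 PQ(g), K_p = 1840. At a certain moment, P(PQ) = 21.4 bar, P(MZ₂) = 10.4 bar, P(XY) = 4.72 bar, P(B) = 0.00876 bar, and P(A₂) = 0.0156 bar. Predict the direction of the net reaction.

Q_p = P(A₂)·P(XY)²·P(PQ)² / (P(B)²·P(MZ₂)³) = (0.0156)·(4.72)²·(21.4)² / ((0.00876)²·(10.4)³) = 1840
Q_p = 1840 = K_p, so the system is already at equilibrium.

at equilibrium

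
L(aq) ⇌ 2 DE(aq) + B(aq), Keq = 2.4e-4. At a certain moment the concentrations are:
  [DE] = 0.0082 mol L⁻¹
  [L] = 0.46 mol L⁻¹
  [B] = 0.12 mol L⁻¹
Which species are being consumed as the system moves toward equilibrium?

L (reactants)

Q = [DE]²·[B] / [L] = (0.0082)²·(0.12) / (0.46) = 1.8e-5
Q = 1.8e-5 < Keq = 2.4e-4: net forward reaction.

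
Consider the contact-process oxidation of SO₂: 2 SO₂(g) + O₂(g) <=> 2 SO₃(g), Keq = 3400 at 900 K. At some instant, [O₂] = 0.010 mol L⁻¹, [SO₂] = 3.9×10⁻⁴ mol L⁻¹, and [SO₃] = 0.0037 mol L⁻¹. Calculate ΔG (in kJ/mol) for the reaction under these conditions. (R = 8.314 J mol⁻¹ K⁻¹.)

ΔG = 7.28 kJ/mol

Q = [SO₃]² / ([SO₂]²·[O₂]) = (0.0037)² / ((3.9×10⁻⁴)²·(0.010)) = 9000
ΔG = RT ln(Q/Keq) = (8.314 J mol⁻¹ K⁻¹)(900 K) × ln(9000/3400)
   = (7.483 kJ/mol)(0.9734) = 7.28 kJ/mol
ΔG > 0, so the forward reaction is non-spontaneous (proceeds in reverse).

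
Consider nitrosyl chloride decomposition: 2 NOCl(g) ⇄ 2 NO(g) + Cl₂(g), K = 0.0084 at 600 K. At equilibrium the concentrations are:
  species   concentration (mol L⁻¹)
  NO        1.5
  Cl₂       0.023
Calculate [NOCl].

At equilibrium, K = [NO]²·[Cl₂] / [NOCl]² = 0.0084.
(1.5)²·(0.023) / ([NOCl])² = 0.0084
[NOCl]² = 6.16 ⇒ [NOCl] = 2.5 mol L⁻¹

[NOCl] = 2.5 mol L⁻¹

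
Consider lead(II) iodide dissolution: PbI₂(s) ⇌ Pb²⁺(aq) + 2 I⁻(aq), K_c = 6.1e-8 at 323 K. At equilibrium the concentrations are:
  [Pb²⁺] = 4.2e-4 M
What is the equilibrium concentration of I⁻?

[I⁻] = 0.012 M

(PbI₂ is a pure solid — omitted from K_c.)
At equilibrium, K_c = [Pb²⁺]·[I⁻]² = 6.1e-8.
(4.2e-4)·([I⁻])² = 6.1e-8
[I⁻]² = 1.45e-4 ⇒ [I⁻] = 0.012 M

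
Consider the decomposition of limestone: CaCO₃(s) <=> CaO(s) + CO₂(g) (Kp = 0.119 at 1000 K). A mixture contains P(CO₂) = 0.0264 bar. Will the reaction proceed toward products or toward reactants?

(CaCO₃, CaO are pure solids — omitted from Qp.)
Qp = P(CO₂) = 0.0264
Qp = 0.0264 < Kp = 0.119, so the forward reaction proceeds.

toward products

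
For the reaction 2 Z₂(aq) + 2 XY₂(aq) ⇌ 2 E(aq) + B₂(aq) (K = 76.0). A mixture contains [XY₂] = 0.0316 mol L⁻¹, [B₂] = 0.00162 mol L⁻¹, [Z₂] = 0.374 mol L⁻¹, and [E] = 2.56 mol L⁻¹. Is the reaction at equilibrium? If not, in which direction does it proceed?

no net change (already at equilibrium)

Q = [E]²·[B₂] / ([Z₂]²·[XY₂]²) = (2.56)²·(0.00162) / ((0.374)²·(0.0316)²) = 76.0
Q = 76.0 = K, so the system is already at equilibrium.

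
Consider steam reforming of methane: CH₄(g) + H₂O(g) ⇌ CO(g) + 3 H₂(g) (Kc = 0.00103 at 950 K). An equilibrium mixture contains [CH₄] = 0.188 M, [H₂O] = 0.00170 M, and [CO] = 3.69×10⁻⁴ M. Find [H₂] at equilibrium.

[H₂] = 0.0963 M

At equilibrium, Kc = [CO]·[H₂]³ / ([CH₄]·[H₂O]) = 0.00103.
(3.69×10⁻⁴)·([H₂])³ / ((0.188)·(0.00170)) = 0.00103
[H₂]³ = 8.92×10⁻⁴ ⇒ [H₂] = 0.0963 M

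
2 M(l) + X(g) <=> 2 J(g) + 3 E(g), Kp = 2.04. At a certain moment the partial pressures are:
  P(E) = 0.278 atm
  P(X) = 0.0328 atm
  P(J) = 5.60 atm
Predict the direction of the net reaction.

(M is a pure liquid — omitted from Qp.)
Qp = P(J)²·P(E)³ / P(X) = (5.60)²·(0.278)³ / (0.0328) = 20.5
Qp = 20.5 > Kp = 2.04, so the reverse reaction proceeds.

to the left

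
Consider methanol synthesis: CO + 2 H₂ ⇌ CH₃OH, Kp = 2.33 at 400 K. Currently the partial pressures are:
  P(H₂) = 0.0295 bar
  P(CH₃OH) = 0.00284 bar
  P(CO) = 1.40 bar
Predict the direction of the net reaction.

neither direction; the system is at equilibrium

Qp = P(CH₃OH) / (P(CO)·P(H₂)²) = (0.00284) / ((1.40)·(0.0295)²) = 2.33
Qp = 2.33 = Kp, so the system is already at equilibrium.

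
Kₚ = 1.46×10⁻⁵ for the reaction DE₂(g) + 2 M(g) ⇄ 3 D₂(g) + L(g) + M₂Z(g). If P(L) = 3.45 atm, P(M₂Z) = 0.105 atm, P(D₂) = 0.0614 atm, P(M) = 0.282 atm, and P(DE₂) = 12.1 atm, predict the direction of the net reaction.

to the left

Qₚ = P(D₂)³·P(L)·P(M₂Z) / (P(DE₂)·P(M)²) = (0.0614)³·(3.45)·(0.105) / ((12.1)·(0.282)²) = 8.71×10⁻⁵
Qₚ = 8.71×10⁻⁵ > Kₚ = 1.46×10⁻⁵, so the reverse reaction proceeds.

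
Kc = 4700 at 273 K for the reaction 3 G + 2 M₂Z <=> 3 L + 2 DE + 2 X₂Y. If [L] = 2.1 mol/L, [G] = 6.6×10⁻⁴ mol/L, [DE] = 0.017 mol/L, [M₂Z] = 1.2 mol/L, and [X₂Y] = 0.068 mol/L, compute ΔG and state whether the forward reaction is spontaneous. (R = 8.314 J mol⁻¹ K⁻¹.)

Qc = [L]³·[DE]²·[X₂Y]² / ([G]³·[M₂Z]²) = (2.1)³·(0.017)²·(0.068)² / ((6.6×10⁻⁴)³·(1.2)²) = 29900
ΔG = RT ln(Qc/Kc) = (8.314 J mol⁻¹ K⁻¹)(273 K) × ln(29900/4700)
   = (2.270 kJ/mol)(1.850) = 4.20 kJ/mol
ΔG > 0, so the forward reaction is non-spontaneous (proceeds in reverse).

ΔG = 4.20 kJ/mol; the forward reaction is non-spontaneous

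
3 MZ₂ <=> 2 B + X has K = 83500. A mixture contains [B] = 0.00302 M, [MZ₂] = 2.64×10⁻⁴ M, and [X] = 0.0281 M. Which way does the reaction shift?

toward products

Q = [B]²·[X] / [MZ₂]³ = (0.00302)²·(0.0281) / (2.64×10⁻⁴)³ = 13900
Q = 13900 < K = 83500, so the forward reaction proceeds.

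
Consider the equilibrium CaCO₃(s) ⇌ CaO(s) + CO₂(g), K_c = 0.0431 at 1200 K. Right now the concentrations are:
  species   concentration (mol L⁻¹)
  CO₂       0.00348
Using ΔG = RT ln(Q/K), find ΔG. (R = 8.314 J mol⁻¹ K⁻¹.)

(CaCO₃, CaO are pure solids — omitted from Q_c.)
Q_c = [CO₂] = 0.00348
ΔG = RT ln(Q_c/K_c) = (8.314 J mol⁻¹ K⁻¹)(1200 K) × ln(0.00348/0.0431)
   = (9.977 kJ/mol)(-2.516) = -25.1 kJ/mol
ΔG < 0, so the forward reaction is spontaneous (proceeds forward).

ΔG = -25.1 kJ/mol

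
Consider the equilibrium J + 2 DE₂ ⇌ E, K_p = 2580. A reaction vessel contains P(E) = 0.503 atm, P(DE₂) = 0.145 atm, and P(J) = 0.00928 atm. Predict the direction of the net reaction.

Q_p = P(E) / (P(J)·P(DE₂)²) = (0.503) / ((0.00928)·(0.145)²) = 2580
Q_p = 2580 = K_p, so the system is already at equilibrium.

no net change (already at equilibrium)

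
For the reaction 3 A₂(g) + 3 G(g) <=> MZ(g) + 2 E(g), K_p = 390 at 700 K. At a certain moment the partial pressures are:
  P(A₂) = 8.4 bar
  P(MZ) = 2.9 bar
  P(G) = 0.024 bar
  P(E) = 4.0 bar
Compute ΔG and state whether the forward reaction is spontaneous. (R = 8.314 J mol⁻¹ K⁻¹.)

ΔG = 15.6 kJ/mol; the forward reaction is non-spontaneous

Q_p = P(MZ)·P(E)² / (P(A₂)³·P(G)³) = (2.9)·(4.0)² / ((8.4)³·(0.024)³) = 5660
ΔG = RT ln(Q_p/K_p) = (8.314 J mol⁻¹ K⁻¹)(700 K) × ln(5660/390)
   = (5.820 kJ/mol)(2.675) = 15.6 kJ/mol
ΔG > 0, so the forward reaction is non-spontaneous (proceeds in reverse).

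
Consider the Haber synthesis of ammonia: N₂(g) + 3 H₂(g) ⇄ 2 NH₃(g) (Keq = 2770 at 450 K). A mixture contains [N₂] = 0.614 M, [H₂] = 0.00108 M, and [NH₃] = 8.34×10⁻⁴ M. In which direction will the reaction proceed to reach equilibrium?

Q = [NH₃]² / ([N₂]·[H₂]³) = (8.34×10⁻⁴)² / ((0.614)·(0.00108)³) = 899
Q = 899 < Keq = 2770, so the forward reaction proceeds.

in the forward direction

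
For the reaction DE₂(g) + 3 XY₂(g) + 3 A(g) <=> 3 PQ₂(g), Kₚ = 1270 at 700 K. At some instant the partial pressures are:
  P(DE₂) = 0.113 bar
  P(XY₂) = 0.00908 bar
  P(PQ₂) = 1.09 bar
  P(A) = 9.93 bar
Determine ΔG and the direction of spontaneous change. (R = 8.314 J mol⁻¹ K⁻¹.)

ΔG = 14.6 kJ/mol; the forward reaction is non-spontaneous

Qₚ = P(PQ₂)³ / (P(DE₂)·P(XY₂)³·P(A)³) = (1.09)³ / ((0.113)·(0.00908)³·(9.93)³) = 15600
ΔG = RT ln(Qₚ/Kₚ) = (8.314 J mol⁻¹ K⁻¹)(700 K) × ln(15600/1270)
   = (5.820 kJ/mol)(2.508) = 14.6 kJ/mol
ΔG > 0, so the forward reaction is non-spontaneous (proceeds in reverse).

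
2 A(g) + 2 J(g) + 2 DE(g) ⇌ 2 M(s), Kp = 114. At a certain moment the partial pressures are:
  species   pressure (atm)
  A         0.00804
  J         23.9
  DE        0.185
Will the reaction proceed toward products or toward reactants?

toward reactants

(M is a pure solid — omitted from Qp.)
Qp = 1 / (P(A)²·P(J)²·P(DE)²) = 1 / ((0.00804)²·(23.9)²·(0.185)²) = 791
Qp = 791 > Kp = 114, so the reverse reaction proceeds.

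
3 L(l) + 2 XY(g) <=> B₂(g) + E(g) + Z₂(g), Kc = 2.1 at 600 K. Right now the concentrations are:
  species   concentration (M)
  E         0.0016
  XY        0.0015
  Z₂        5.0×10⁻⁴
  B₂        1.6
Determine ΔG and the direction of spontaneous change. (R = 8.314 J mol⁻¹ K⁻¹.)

ΔG = -6.51 kJ/mol; the forward reaction is spontaneous

(L is a pure liquid — omitted from Qc.)
Qc = [B₂]·[E]·[Z₂] / [XY]² = (1.6)·(0.0016)·(5.0×10⁻⁴) / (0.0015)² = 0.569
ΔG = RT ln(Qc/Kc) = (8.314 J mol⁻¹ K⁻¹)(600 K) × ln(0.569/2.1)
   = (4.988 kJ/mol)(-1.306) = -6.51 kJ/mol
ΔG < 0, so the forward reaction is spontaneous (proceeds forward).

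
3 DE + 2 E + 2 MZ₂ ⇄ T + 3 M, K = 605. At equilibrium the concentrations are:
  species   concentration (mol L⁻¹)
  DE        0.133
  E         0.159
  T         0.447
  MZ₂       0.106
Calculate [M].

[M] = 0.0967 mol L⁻¹

At equilibrium, K = [T]·[M]³ / ([DE]³·[E]²·[MZ₂]²) = 605.
(0.447)·([M])³ / ((0.133)³·(0.159)²·(0.106)²) = 605
[M]³ = 9.05e-4 ⇒ [M] = 0.0967 mol L⁻¹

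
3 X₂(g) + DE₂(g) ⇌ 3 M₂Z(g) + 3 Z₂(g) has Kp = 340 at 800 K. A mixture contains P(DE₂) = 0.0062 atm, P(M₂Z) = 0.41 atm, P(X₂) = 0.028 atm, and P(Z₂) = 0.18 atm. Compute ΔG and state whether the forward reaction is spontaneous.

ΔG = 14.4 kJ/mol; the forward reaction is non-spontaneous

Qp = P(M₂Z)³·P(Z₂)³ / (P(X₂)³·P(DE₂)) = (0.41)³·(0.18)³ / ((0.028)³·(0.0062)) = 2950
ΔG = RT ln(Qp/Kp) = (8.314 J mol⁻¹ K⁻¹)(800 K) × ln(2950/340)
   = (6.651 kJ/mol)(2.161) = 14.4 kJ/mol
ΔG > 0, so the forward reaction is non-spontaneous (proceeds in reverse).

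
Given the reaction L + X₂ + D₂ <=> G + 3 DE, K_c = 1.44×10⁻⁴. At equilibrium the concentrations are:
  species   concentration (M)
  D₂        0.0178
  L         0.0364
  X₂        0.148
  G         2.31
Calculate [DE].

At equilibrium, K_c = [G]·[DE]³ / ([L]·[X₂]·[D₂]) = 1.44×10⁻⁴.
(2.31)·([DE])³ / ((0.0364)·(0.148)·(0.0178)) = 1.44×10⁻⁴
[DE]³ = 5.98×10⁻⁹ ⇒ [DE] = 0.00181 M

[DE] = 0.00181 M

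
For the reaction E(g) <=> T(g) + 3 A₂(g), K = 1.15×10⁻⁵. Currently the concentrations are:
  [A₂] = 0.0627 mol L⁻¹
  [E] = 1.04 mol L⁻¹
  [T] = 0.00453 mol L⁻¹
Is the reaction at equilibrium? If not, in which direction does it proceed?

Q = [T]·[A₂]³ / [E] = (0.00453)·(0.0627)³ / (1.04) = 1.07×10⁻⁶
Q = 1.07×10⁻⁶ < K = 1.15×10⁻⁵, so the forward reaction proceeds.

in the forward direction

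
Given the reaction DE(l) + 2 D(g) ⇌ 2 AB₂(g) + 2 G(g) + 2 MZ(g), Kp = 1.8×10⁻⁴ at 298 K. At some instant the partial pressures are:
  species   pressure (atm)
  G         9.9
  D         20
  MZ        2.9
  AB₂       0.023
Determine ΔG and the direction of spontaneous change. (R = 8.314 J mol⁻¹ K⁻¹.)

(DE is a pure liquid — omitted from Qp.)
Qp = P(AB₂)²·P(G)²·P(MZ)² / P(D)² = (0.023)²·(9.9)²·(2.9)² / (20)² = 0.00109
ΔG = RT ln(Qp/Kp) = (8.314 J mol⁻¹ K⁻¹)(298 K) × ln(0.00109/1.8×10⁻⁴)
   = (2.478 kJ/mol)(1.801) = 4.46 kJ/mol
ΔG > 0, so the forward reaction is non-spontaneous (proceeds in reverse).

ΔG = 4.46 kJ/mol; the forward reaction is non-spontaneous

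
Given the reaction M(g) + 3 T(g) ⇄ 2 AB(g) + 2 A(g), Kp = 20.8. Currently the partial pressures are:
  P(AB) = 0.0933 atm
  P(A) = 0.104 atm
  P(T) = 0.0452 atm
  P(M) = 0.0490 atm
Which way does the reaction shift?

Qp = P(AB)²·P(A)² / (P(M)·P(T)³) = (0.0933)²·(0.104)² / ((0.0490)·(0.0452)³) = 20.8
Qp = 20.8 = Kp, so the system is already at equilibrium.

at equilibrium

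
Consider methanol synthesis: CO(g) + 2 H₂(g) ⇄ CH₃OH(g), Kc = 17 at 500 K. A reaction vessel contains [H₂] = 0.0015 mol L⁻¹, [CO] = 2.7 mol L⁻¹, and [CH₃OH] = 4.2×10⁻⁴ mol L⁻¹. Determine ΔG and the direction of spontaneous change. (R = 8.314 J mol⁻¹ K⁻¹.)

Qc = [CH₃OH] / ([CO]·[H₂]²) = (4.2×10⁻⁴) / ((2.7)·(0.0015)²) = 69.1
ΔG = RT ln(Qc/Kc) = (8.314 J mol⁻¹ K⁻¹)(500 K) × ln(69.1/17)
   = (4.157 kJ/mol)(1.402) = 5.83 kJ/mol
ΔG > 0, so the forward reaction is non-spontaneous (proceeds in reverse).

ΔG = 5.83 kJ/mol; the forward reaction is non-spontaneous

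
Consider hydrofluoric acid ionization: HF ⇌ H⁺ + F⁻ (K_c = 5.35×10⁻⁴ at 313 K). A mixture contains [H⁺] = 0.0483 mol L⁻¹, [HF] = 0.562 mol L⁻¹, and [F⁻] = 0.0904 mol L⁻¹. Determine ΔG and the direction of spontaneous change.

ΔG = 6.96 kJ/mol; the forward reaction is non-spontaneous

Q_c = [H⁺]·[F⁻] / [HF] = (0.0483)·(0.0904) / (0.562) = 0.00777
ΔG = RT ln(Q_c/K_c) = (8.314 J mol⁻¹ K⁻¹)(313 K) × ln(0.00777/5.35×10⁻⁴)
   = (2.602 kJ/mol)(2.676) = 6.96 kJ/mol
ΔG > 0, so the forward reaction is non-spontaneous (proceeds in reverse).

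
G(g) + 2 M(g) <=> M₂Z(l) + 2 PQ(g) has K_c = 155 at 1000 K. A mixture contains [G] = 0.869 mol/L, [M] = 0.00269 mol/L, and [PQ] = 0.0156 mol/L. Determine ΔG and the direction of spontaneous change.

(M₂Z is a pure liquid — omitted from Q_c.)
Q_c = [PQ]² / ([G]·[M]²) = (0.0156)² / ((0.869)·(0.00269)²) = 38.7
ΔG = RT ln(Q_c/K_c) = (8.314 J mol⁻¹ K⁻¹)(1000 K) × ln(38.7/155)
   = (8.314 kJ/mol)(-1.388) = -11.5 kJ/mol
ΔG < 0, so the forward reaction is spontaneous (proceeds forward).

ΔG = -11.5 kJ/mol; the forward reaction is spontaneous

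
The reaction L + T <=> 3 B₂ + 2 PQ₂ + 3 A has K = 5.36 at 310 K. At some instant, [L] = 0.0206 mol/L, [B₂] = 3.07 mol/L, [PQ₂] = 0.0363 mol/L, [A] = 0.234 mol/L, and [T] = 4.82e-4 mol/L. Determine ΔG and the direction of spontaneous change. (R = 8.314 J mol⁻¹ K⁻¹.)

ΔG = 5.71 kJ/mol; the forward reaction is non-spontaneous

Q = [B₂]³·[PQ₂]²·[A]³ / ([L]·[T]) = (3.07)³·(0.0363)²·(0.234)³ / ((0.0206)·(4.82e-4)) = 49.2
ΔG = RT ln(Q/K) = (8.314 J mol⁻¹ K⁻¹)(310 K) × ln(49.2/5.36)
   = (2.577 kJ/mol)(2.217) = 5.71 kJ/mol
ΔG > 0, so the forward reaction is non-spontaneous (proceeds in reverse).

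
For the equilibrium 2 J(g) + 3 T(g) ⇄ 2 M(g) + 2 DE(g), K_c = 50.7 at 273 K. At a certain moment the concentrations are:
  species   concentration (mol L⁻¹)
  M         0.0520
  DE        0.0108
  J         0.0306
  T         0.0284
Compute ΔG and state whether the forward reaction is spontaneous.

ΔG = -2.81 kJ/mol; the forward reaction is spontaneous

Q_c = [M]²·[DE]² / ([J]²·[T]³) = (0.0520)²·(0.0108)² / ((0.0306)²·(0.0284)³) = 14.7
ΔG = RT ln(Q_c/K_c) = (8.314 J mol⁻¹ K⁻¹)(273 K) × ln(14.7/50.7)
   = (2.270 kJ/mol)(-1.238) = -2.81 kJ/mol
ΔG < 0, so the forward reaction is spontaneous (proceeds forward).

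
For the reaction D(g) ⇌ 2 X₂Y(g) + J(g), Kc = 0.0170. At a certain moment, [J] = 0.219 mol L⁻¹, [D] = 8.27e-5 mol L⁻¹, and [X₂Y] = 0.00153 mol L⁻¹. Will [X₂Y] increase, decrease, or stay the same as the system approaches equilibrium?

Qc = [X₂Y]²·[J] / [D] = (0.00153)²·(0.219) / (8.27e-5) = 0.00620
Qc = 0.00620 < Kc = 0.0170: net forward reaction.
X₂Y is a product, so it increases.

increase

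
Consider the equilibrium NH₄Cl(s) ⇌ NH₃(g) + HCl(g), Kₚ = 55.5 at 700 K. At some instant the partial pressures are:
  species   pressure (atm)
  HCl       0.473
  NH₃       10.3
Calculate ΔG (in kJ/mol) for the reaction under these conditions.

ΔG = -14.2 kJ/mol

(NH₄Cl is a pure solid — omitted from Qₚ.)
Qₚ = P(NH₃)·P(HCl) = (10.3)·(0.473) = 4.87
ΔG = RT ln(Qₚ/Kₚ) = (8.314 J mol⁻¹ K⁻¹)(700 K) × ln(4.87/55.5)
   = (5.820 kJ/mol)(-2.433) = -14.2 kJ/mol
ΔG < 0, so the forward reaction is spontaneous (proceeds forward).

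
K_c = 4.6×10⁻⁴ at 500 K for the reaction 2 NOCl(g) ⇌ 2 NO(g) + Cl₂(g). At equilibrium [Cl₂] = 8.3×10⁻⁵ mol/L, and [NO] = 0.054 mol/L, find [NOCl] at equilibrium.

At equilibrium, K_c = [NO]²·[Cl₂] / [NOCl]² = 4.6×10⁻⁴.
(0.054)²·(8.3×10⁻⁵) / ([NOCl])² = 4.6×10⁻⁴
[NOCl]² = 5.26×10⁻⁴ ⇒ [NOCl] = 0.023 mol/L

[NOCl] = 0.023 mol/L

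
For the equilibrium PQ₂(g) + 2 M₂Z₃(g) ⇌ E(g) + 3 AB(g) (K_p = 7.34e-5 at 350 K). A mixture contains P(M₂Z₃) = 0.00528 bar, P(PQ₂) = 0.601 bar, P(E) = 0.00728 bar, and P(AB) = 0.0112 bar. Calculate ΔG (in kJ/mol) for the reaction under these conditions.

ΔG = 6.16 kJ/mol

Q_p = P(E)·P(AB)³ / (P(PQ₂)·P(M₂Z₃)²) = (0.00728)·(0.0112)³ / ((0.601)·(0.00528)²) = 6.10e-4
ΔG = RT ln(Q_p/K_p) = (8.314 J mol⁻¹ K⁻¹)(350 K) × ln(6.10e-4/7.34e-5)
   = (2.910 kJ/mol)(2.118) = 6.16 kJ/mol
ΔG > 0, so the forward reaction is non-spontaneous (proceeds in reverse).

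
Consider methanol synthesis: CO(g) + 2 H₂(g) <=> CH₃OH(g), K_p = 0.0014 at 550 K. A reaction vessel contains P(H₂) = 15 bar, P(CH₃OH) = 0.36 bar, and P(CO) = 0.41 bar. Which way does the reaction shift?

reverse (toward reactants)

Q_p = P(CH₃OH) / (P(CO)·P(H₂)²) = (0.36) / ((0.41)·(15)²) = 0.0039
Q_p = 0.0039 > K_p = 0.0014, so the reverse reaction proceeds.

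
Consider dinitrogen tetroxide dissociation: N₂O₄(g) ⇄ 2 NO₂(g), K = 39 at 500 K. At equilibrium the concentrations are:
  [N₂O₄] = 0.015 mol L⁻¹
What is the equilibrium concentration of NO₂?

At equilibrium, K = [NO₂]² / [N₂O₄] = 39.
([NO₂])² / (0.015) = 39
[NO₂]² = 0.585 ⇒ [NO₂] = 0.76 mol L⁻¹

[NO₂] = 0.76 mol L⁻¹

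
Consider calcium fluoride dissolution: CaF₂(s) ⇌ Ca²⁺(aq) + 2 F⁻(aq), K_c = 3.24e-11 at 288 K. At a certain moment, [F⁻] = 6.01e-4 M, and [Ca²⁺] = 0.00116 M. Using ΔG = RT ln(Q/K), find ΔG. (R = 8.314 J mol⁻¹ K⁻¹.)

(CaF₂ is a pure solid — omitted from Q_c.)
Q_c = [Ca²⁺]·[F⁻]² = (0.00116)·(6.01e-4)² = 4.19e-10
ΔG = RT ln(Q_c/K_c) = (8.314 J mol⁻¹ K⁻¹)(288 K) × ln(4.19e-10/3.24e-11)
   = (2.394 kJ/mol)(2.560) = 6.13 kJ/mol
ΔG > 0, so the forward reaction is non-spontaneous (proceeds in reverse).

ΔG = 6.13 kJ/mol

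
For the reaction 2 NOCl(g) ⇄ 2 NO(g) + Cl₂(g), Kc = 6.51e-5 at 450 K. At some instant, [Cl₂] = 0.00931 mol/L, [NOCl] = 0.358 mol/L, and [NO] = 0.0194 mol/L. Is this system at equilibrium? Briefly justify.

Qc = [NO]²·[Cl₂] / [NOCl]² = (0.0194)²·(0.00931) / (0.358)² = 2.73e-5
Qc = 2.73e-5 < Kc = 6.51e-5: net forward reaction.

no; Q < K, reaction proceeds forward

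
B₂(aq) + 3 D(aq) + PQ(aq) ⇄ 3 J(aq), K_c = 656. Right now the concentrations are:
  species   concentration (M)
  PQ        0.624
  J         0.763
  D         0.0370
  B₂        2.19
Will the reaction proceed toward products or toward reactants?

to the left

Q_c = [J]³ / ([B₂]·[D]³·[PQ]) = (0.763)³ / ((2.19)·(0.0370)³·(0.624)) = 6420
Q_c = 6420 > K_c = 656, so the reverse reaction proceeds.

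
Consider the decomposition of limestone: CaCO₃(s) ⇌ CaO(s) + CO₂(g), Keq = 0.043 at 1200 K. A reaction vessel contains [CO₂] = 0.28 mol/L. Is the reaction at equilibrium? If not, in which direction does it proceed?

to the left

(CaCO₃, CaO are pure solids — omitted from Q.)
Q = [CO₂] = 0.28
Q = 0.28 > Keq = 0.043, so the reverse reaction proceeds.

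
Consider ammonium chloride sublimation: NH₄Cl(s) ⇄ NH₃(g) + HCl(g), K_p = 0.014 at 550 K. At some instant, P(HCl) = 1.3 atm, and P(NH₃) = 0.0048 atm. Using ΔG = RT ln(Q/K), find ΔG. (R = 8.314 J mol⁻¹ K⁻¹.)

(NH₄Cl is a pure solid — omitted from Q_p.)
Q_p = P(NH₃)·P(HCl) = (0.0048)·(1.3) = 0.00624
ΔG = RT ln(Q_p/K_p) = (8.314 J mol⁻¹ K⁻¹)(550 K) × ln(0.00624/0.014)
   = (4.573 kJ/mol)(-0.8081) = -3.70 kJ/mol
ΔG < 0, so the forward reaction is spontaneous (proceeds forward).

ΔG = -3.70 kJ/mol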